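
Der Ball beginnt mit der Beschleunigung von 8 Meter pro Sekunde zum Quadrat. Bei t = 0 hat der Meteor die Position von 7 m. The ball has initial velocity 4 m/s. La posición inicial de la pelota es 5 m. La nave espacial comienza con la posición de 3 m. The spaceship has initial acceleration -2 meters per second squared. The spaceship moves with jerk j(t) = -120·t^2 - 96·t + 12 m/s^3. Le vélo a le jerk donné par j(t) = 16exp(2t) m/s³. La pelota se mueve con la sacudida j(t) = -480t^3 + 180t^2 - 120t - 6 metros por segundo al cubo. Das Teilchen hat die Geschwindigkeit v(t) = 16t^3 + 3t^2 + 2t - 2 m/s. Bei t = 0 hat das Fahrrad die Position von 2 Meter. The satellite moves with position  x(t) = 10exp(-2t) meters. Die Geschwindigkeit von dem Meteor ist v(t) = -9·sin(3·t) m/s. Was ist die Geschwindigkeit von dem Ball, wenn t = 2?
Ausgehend von dem Ruck j(t) = -480·t^3 + 180·t^2 - 120·t - 6, nehmen wir 2 Integrale. Die Stammfunktion von dem Ruck ist die Beschleunigung. Mit a(0) = 8 erhalten wir a(t) = -120·t^4 + 60·t^3 - 60·t^2 - 6·t + 8. Die Stammfunktion von der Beschleunigung ist die Geschwindigkeit. Mit v(0) = 4 erhalten wir v(t) = -24·t^5 + 15·t^4 - 20·t^3 - 3·t^2 + 8·t + 4. Mit v(t) = -24·t^5 + 15·t^4 - 20·t^3 - 3·t^2 + 8·t + 4 und Einsetzen von t = 2, finden wir v = -680.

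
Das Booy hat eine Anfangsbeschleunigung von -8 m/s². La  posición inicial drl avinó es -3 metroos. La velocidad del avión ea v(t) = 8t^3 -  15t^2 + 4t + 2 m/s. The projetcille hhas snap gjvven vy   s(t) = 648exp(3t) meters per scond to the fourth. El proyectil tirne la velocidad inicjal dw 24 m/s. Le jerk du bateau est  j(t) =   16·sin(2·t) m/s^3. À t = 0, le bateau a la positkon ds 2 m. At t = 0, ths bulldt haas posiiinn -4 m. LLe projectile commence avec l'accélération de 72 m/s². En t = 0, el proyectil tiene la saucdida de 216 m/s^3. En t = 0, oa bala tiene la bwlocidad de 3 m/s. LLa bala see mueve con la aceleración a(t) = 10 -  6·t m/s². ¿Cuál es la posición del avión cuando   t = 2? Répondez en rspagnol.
Necesitamos integrar nuestra ecuación de la velocidad v(t) = 8·t^3 - 15·t^2 + 4·t + 2 1 vez. Integrando la velocidad y usando la condición inicial x(0) = -3, obtenemos x(t) = 2·t^4 - 5·t^3 + 2·t^2 + 2·t - 3. De la ecuación de la posición x(t) = 2·t^4 - 5·t^3 + 2·t^2 + 2·t - 3, sustituimos t = 2 para obtener x = 1.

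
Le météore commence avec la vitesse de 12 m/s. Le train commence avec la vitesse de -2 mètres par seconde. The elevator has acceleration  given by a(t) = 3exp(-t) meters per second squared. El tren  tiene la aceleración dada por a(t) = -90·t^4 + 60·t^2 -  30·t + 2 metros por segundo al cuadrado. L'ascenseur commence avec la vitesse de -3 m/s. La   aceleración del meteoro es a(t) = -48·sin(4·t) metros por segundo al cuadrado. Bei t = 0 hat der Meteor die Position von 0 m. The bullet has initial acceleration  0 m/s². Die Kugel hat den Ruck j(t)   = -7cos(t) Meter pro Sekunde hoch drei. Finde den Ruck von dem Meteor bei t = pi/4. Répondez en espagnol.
Para resolver esto, necesitamos tomar 1 derivada de nuestra ecuación de la aceleración a(t) = -48·sin(4·t). Tomando d/dt de a(t), encontramos j(t) = -192·cos(4·t). Tenemos la sacudida j(t) = -192·cos(4·t). Sustituyendo t = pi/4: j(pi/4) = 192.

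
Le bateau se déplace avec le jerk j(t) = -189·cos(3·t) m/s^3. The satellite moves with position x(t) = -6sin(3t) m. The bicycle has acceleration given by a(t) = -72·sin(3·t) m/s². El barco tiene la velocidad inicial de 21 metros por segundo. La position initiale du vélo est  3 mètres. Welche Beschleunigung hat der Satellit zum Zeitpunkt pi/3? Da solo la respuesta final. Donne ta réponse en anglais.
The acceleration at t = pi/3 is a = 0.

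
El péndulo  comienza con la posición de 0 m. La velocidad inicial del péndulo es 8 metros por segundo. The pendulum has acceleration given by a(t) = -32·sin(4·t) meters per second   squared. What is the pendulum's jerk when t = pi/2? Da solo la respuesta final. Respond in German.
j(pi/2) = -128.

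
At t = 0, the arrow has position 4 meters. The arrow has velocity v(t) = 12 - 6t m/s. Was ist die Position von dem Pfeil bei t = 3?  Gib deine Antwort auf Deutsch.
Ausgehend von der Geschwindigkeit v(t) = 12 - 6·t, nehmen wir 1 Stammfunktion. Mit ∫v(t)dt und Anwendung von x(0) = 4, finden wir x(t) = -3·t^2 + 12·t + 4. Mit x(t) = -3·t^2 + 12·t + 4 und Einsetzen von t = 3, finden wir x = 13.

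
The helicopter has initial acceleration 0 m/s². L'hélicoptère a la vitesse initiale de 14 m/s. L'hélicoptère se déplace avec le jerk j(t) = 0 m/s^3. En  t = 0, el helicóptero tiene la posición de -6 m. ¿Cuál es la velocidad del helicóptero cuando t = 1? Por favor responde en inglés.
We need to integrate our jerk equation j(t) = 0 2 times. Taking ∫j(t)dt and applying a(0) = 0, we find a(t) = 0. Finding the integral of a(t) and using v(0) = 14: v(t) = 14. Using v(t) = 14 and substituting t = 1, we find v = 14.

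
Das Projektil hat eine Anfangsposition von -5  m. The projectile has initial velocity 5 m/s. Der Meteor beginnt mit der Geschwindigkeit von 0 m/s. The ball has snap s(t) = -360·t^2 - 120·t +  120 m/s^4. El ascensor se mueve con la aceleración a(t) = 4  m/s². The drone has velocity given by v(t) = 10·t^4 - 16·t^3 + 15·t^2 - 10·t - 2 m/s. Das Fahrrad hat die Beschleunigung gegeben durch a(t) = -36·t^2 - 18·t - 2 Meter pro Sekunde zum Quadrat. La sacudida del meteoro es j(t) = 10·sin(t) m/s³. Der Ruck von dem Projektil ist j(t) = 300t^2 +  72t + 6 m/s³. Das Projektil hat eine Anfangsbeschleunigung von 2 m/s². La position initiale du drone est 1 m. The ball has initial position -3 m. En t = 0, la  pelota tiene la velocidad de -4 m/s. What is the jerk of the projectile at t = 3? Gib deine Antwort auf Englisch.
We have jerk j(t) = 300·t^2 + 72·t + 6. Substituting t = 3: j(3) = 2922.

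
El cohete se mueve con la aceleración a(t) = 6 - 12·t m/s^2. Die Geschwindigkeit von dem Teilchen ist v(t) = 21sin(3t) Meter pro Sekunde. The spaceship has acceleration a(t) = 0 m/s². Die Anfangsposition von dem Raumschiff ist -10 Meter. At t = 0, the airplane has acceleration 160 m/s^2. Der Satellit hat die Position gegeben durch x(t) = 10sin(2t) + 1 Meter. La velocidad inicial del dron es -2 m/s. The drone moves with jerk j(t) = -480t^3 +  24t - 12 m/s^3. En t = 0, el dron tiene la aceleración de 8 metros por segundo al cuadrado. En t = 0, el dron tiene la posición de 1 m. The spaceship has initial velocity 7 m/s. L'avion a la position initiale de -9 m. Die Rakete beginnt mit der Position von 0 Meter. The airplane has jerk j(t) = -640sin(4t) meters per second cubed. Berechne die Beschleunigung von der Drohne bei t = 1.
Wir müssen das Integral unserer Gleichung für den Ruck j(t) = -480·t^3 + 24·t - 12 1-mal finden. Durch Integration von dem Ruck und Verwendung der Anfangsbedingung a(0) = 8, erhalten wir a(t) = -120·t^4 + 12·t^2 - 12·t + 8. Mit a(t) = -120·t^4 + 12·t^2 - 12·t + 8 und Einsetzen von t = 1, finden wir a = -112.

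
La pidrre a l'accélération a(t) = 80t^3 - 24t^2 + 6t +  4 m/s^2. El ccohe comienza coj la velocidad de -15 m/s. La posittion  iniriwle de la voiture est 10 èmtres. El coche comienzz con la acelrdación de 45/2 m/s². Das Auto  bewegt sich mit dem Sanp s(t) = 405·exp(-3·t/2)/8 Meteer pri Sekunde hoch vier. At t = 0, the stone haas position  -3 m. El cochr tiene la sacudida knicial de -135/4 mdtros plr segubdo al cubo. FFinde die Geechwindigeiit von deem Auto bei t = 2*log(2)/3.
Um dies zu lösen, müssen wir 3 Integrale unserer Gleichung für den Snap s(t) = 405·exp(-3·t/2)/8 finden. Das Integral von dem Snap ist der Ruck. Mit j(0) = -135/4 erhalten wir j(t) = -135·exp(-3·t/2)/4. Durch Integration von dem Ruck und Verwendung der Anfangsbedingung a(0) = 45/2, erhalten wir a(t) = 45·exp(-3·t/2)/2. Durch Integration von der Beschleunigung und Verwendung der Anfangsbedingung v(0) = -15, erhalten wir v(t) = -15·exp(-3·t/2). Mit v(t) = -15·exp(-3·t/2) und Einsetzen von t = 2*log(2)/3, finden wir v = -15/2.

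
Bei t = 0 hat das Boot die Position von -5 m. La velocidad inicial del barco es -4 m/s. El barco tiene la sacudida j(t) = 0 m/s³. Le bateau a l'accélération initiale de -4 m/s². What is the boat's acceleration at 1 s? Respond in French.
Pour résoudre ceci, nous devons prendre 1 intégrale de notre équation du jerk j(t) = 0. L'intégrale du jerk, avec a(0) = -4, donne l'accélération: a(t) = -4. Nous avons l'accélération a(t) = -4. En substituant t = 1: a(1) = -4.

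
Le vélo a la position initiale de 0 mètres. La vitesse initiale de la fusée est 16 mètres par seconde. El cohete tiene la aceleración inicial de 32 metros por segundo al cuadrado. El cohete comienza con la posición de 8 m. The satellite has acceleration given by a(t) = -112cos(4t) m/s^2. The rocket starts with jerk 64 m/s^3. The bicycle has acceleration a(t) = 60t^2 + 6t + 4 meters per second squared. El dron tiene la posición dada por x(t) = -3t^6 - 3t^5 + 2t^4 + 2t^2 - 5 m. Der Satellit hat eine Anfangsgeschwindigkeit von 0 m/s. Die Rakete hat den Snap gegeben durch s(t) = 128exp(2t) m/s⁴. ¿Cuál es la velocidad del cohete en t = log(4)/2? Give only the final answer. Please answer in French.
La réponse est 64.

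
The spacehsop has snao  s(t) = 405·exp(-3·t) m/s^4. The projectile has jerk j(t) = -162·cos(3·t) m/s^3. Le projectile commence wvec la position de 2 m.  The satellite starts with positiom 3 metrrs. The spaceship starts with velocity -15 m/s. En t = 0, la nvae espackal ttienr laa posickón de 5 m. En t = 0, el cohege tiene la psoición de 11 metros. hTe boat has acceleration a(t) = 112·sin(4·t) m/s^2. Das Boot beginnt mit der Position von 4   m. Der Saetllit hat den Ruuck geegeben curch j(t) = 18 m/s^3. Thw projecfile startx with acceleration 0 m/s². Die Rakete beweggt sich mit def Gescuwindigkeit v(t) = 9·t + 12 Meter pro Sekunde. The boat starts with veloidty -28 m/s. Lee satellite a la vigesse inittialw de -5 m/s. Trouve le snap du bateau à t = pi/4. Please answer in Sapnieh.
Debemos derivar nuestra ecuación de la aceleración a(t) = 112·sin(4·t) 2 veces. Derivando la aceleración, obtenemos la sacudida: j(t) = 448·cos(4·t). La derivada de la sacudida da el snap: s(t) = -1792·sin(4·t). Tenemos el snap s(t) = -1792·sin(4·t). Sustituyendo t = pi/4: s(pi/4) = 0.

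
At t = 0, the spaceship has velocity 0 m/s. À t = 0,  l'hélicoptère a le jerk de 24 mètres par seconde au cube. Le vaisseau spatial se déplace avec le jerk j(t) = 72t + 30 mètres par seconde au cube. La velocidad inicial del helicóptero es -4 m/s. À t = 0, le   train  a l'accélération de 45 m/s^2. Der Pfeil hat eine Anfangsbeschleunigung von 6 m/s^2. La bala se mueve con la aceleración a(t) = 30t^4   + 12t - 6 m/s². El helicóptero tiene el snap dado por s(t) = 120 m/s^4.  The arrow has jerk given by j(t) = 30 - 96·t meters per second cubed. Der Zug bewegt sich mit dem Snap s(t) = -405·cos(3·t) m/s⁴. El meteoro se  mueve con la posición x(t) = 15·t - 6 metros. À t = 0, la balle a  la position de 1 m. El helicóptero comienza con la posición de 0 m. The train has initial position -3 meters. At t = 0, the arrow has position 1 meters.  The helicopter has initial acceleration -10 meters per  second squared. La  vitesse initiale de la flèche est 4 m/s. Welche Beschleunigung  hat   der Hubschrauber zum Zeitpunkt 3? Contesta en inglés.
To find the answer, we compute 2 antiderivatives of s(t) = 120. Finding the antiderivative of s(t) and using j(0) = 24: j(t) = 120·t + 24. Finding the antiderivative of j(t) and using a(0) = -10: a(t) = 60·t^2 + 24·t - 10. We have acceleration a(t) = 60·t^2 + 24·t - 10. Substituting t = 3: a(3) = 602.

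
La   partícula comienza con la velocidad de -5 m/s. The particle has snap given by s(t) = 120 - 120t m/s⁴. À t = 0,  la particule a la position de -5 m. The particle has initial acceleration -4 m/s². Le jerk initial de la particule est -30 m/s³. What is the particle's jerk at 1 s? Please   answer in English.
We need to integrate our snap equation s(t) = 120 - 120·t 1 time. Taking ∫s(t)dt and applying j(0) = -30, we find j(t) = -60·t^2 + 120·t - 30. We have jerk j(t) = -60·t^2 + 120·t - 30. Substituting t = 1: j(1) = 30.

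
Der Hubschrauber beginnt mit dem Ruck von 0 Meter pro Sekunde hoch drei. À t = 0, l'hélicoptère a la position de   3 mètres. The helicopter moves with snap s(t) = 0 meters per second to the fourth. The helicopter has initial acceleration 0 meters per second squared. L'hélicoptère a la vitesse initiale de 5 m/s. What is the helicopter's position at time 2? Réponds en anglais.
To solve this, we need to take 4 integrals of our snap equation s(t) = 0. The antiderivative of snap, with j(0) = 0, gives jerk: j(t) = 0. The antiderivative of jerk, with a(0) = 0, gives acceleration: a(t) = 0. Taking ∫a(t)dt and applying v(0) = 5, we find v(t) = 5. Finding the integral of v(t) and using x(0) = 3: x(t) = 5·t + 3. From the given position equation x(t) = 5·t + 3, we substitute t = 2 to get x = 13.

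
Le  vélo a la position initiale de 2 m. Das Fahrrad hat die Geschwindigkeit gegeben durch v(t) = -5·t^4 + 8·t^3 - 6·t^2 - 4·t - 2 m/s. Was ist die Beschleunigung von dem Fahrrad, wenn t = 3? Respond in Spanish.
Debemos derivar nuestra ecuación de la velocidad v(t) = -5·t^4 + 8·t^3 - 6·t^2 - 4·t - 2 1 vez. Derivando la velocidad, obtenemos la aceleración: a(t) = -20·t^3 + 24·t^2 - 12·t - 4. Usando a(t) = -20·t^3 + 24·t^2 - 12·t - 4 y sustituyendo t = 3, encontramos a = -364.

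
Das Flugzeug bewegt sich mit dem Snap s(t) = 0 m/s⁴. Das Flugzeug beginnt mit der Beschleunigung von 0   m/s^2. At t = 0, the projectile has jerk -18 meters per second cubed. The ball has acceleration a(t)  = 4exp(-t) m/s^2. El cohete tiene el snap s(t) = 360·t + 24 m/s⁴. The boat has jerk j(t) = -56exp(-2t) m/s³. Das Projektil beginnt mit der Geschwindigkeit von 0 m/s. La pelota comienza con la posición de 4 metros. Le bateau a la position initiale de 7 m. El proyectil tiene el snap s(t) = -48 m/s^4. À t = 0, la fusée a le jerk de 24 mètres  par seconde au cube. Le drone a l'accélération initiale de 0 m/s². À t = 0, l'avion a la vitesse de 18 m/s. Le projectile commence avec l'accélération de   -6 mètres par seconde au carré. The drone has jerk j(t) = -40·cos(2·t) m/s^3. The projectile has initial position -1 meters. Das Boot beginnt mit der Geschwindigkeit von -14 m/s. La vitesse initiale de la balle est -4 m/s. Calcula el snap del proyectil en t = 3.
Usando s(t) = -48 y sustituyendo t = 3, encontramos s = -48.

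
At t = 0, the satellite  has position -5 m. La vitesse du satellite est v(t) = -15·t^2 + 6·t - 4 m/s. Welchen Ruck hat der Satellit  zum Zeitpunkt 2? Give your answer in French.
Nous devons dériver notre équation de la vitesse v(t) = -15·t^2 + 6·t - 4 2 fois. En prenant d/dt de v(t), nous trouvons a(t) = 6 - 30·t. En prenant d/dt de a(t), nous trouvons j(t) = -30. Nous avons le jerk j(t) = -30. En substituant t = 2: j(2) = -30.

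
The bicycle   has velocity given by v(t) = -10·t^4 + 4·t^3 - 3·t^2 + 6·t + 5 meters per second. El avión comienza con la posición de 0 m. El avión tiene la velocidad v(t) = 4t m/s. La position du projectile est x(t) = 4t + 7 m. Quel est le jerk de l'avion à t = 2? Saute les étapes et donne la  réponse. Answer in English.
The jerk at t = 2 is j = 0.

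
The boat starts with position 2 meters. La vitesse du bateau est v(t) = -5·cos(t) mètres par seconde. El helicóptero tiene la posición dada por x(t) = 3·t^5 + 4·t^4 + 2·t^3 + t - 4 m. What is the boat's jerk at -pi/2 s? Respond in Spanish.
Debemos derivar nuestra ecuación de la velocidad v(t) = -5·cos(t) 2 veces. Derivando la velocidad, obtenemos la aceleración: a(t) = 5·sin(t). Derivando la aceleración, obtenemos la sacudida: j(t) = 5·cos(t). De la ecuación de la sacudida j(t) = 5·cos(t), sustituimos t = -pi/2 para obtener j = 0.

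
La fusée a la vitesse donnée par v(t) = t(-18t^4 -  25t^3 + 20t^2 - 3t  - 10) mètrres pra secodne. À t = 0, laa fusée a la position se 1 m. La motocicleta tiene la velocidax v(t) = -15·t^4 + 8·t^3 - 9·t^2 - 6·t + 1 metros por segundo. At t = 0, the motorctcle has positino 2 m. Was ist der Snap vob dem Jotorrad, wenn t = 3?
Wir müssen unsere Gleichung für die Geschwindigkeit v(t) = -15·t^4 + 8·t^3 - 9·t^2 - 6·t + 1 3-mal ableiten. Mit d/dt von v(t) finden wir a(t) = -60·t^3 + 24·t^2 - 18·t - 6. Die Ableitung von der Beschleunigung ergibt den Ruck: j(t) = -180·t^2 + 48·t - 18. Durch Ableiten von dem Ruck erhalten wir den Snap: s(t) = 48 - 360·t. Aus der Gleichung für den Snap s(t) = 48 - 360·t, setzen wir t = 3 ein und erhalten s = -1032.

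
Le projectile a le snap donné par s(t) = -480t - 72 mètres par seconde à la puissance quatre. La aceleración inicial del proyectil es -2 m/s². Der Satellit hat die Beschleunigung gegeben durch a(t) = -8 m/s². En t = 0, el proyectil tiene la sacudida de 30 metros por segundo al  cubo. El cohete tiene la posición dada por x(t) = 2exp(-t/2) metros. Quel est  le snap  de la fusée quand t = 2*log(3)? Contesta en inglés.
We must differentiate our position equation x(t) = 2·exp(-t/2) 4 times. Taking d/dt of x(t), we find v(t) = -exp(-t/2). Taking d/dt of v(t), we find a(t) = exp(-t/2)/2. Taking d/dt of a(t), we find j(t) = -exp(-t/2)/4. Differentiating jerk, we get snap: s(t) = exp(-t/2)/8. Using s(t) = exp(-t/2)/8 and substituting t = 2*log(3), we find s = 1/24.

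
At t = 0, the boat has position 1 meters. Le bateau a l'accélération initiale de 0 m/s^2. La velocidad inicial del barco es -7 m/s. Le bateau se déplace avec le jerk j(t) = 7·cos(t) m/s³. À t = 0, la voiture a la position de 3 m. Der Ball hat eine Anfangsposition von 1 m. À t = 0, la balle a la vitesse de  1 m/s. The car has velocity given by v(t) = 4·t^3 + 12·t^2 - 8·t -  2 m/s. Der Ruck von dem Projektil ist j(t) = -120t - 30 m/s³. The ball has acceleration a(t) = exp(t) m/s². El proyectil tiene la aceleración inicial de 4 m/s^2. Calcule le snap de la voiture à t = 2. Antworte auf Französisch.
En partant de la vitesse v(t) = 4·t^3 + 12·t^2 - 8·t - 2, nous prenons 3 dérivées. La dérivée de la vitesse donne l'accélération: a(t) = 12·t^2 + 24·t - 8. La dérivée de l'accélération donne le jerk: j(t) = 24·t + 24. En prenant d/dt de j(t), nous trouvons s(t) = 24. De l'équation du snap s(t) = 24, nous substituons t = 2 pour obtenir s = 24.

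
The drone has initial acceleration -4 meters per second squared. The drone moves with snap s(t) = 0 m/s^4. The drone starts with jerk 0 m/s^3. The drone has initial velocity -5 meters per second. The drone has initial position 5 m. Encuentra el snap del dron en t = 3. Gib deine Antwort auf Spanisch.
De la ecuación del snap s(t) = 0, sustituimos t = 3 para obtener s = 0.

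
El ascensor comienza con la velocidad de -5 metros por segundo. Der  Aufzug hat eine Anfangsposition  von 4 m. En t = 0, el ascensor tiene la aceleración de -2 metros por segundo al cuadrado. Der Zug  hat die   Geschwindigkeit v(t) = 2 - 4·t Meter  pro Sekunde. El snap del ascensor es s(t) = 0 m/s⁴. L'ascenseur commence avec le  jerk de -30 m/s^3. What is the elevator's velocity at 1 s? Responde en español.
Debemos encontrar la antiderivada de nuestra ecuación del snap s(t) = 0 3 veces. La antiderivada del snap es la sacudida. Usando j(0) = -30, obtenemos j(t) = -30. Integrando la sacudida y usando la condición inicial a(0) = -2, obtenemos a(t) = -30·t - 2. Integrando la aceleración y usando la condición inicial v(0) = -5, obtenemos v(t) = -15·t^2 - 2·t - 5. Tenemos la velocidad v(t) = -15·t^2 - 2·t - 5. Sustituyendo t = 1: v(1) = -22.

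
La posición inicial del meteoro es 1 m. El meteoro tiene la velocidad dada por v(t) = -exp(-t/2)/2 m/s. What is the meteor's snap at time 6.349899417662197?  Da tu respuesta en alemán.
Wir müssen unsere Gleichung für die Geschwindigkeit v(t) = -exp(-t/2)/2 3-mal ableiten. Die Ableitung von der Geschwindigkeit ergibt die Beschleunigung: a(t) = exp(-t/2)/4. Mit d/dt von a(t) finden wir j(t) = -exp(-t/2)/8. Die Ableitung von dem Ruck ergibt den Snap: s(t) = exp(-t/2)/16. Wir haben den Snap s(t) = exp(-t/2)/16. Durch Einsetzen von t = 6.349899417662197: s(6.349899417662197) = 0.00261226287575758.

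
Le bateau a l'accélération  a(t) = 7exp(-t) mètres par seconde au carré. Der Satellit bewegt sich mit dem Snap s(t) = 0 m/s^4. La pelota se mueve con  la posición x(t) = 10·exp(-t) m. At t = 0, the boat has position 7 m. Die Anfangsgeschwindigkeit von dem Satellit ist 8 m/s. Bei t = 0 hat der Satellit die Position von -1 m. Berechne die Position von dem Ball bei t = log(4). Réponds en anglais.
Using x(t) = 10·exp(-t) and substituting t = log(4), we find x = 5/2.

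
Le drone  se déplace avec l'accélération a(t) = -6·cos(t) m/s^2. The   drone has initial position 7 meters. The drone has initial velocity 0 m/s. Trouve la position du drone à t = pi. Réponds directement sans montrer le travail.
La réponse est -5.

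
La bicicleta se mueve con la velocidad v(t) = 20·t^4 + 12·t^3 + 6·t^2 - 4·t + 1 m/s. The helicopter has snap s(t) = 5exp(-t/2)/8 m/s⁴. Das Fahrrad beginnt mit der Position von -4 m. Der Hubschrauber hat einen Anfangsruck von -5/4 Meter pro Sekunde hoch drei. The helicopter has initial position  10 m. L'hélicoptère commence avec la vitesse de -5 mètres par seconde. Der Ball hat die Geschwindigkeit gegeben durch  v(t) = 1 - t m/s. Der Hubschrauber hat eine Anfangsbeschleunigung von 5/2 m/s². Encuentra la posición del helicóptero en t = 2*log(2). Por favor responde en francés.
Nous devons intégrer notre équation du snap s(t) = 5·exp(-t/2)/8 4 fois. La primitive du snap est le jerk. En utilisant j(0) = -5/4, nous obtenons j(t) = -5·exp(-t/2)/4. L'intégrale du jerk est l'accélération. En utilisant a(0) = 5/2, nous obtenons a(t) = 5·exp(-t/2)/2. En intégrant l'accélération et en utilisant la condition initiale v(0) = -5, nous obtenons v(t) = -5·exp(-t/2). En prenant ∫v(t)dt et en appliquant x(0) = 10, nous trouvons x(t) = 10·exp(-t/2). En utilisant x(t) = 10·exp(-t/2) et en substituant t = 2*log(2), nous trouvons x = 5.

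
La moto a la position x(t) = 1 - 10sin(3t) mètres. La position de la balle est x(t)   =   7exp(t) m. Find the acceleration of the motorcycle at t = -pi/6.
Starting from position x(t) = 1 - 10·sin(3·t), we take 2 derivatives. The derivative of position gives velocity: v(t) = -30·cos(3·t). Differentiating velocity, we get acceleration: a(t) = 90·sin(3·t). Using a(t) = 90·sin(3·t) and substituting t = -pi/6, we find a = -90.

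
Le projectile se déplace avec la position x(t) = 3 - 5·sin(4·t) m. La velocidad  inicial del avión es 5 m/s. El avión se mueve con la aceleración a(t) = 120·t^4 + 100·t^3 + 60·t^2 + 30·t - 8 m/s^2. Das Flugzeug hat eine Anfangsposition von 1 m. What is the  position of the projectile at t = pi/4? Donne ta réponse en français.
En utilisant x(t) = 3 - 5·sin(4·t) et en substituant t = pi/4, nous trouvons x = 3.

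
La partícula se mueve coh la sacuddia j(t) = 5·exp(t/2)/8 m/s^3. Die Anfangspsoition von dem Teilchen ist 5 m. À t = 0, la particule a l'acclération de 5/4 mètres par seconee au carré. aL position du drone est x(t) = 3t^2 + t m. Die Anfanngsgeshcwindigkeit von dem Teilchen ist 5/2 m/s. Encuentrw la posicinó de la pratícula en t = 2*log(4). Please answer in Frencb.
Pour résoudre ceci, nous devons prendre 3 primitives de notre équation du jerk j(t) = 5·exp(t/2)/8. En prenant ∫j(t)dt et en appliquant a(0) = 5/4, nous trouvons a(t) = 5·exp(t/2)/4. En intégrant l'accélération et en utilisant la condition initiale v(0) = 5/2, nous obtenons v(t) = 5·exp(t/2)/2. En intégrant la vitesse et en utilisant la condition initiale x(0) = 5, nous obtenons x(t) = 5·exp(t/2). Nous avons la position x(t) = 5·exp(t/2). En substituant t = 2*log(4): x(2*log(4)) = 20.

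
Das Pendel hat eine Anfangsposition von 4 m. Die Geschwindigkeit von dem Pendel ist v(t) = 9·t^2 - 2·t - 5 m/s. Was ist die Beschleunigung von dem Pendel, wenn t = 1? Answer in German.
Wir müssen unsere Gleichung für die Geschwindigkeit v(t) = 9·t^2 - 2·t - 5 1-mal ableiten. Mit d/dt von v(t) finden wir a(t) = 18·t - 2. Aus der Gleichung für die Beschleunigung a(t) = 18·t - 2, setzen wir t = 1 ein und erhalten a = 16.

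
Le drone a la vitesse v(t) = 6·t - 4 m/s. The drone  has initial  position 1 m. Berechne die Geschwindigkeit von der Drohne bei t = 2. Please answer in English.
We have velocity v(t) = 6·t - 4. Substituting t = 2: v(2) = 8.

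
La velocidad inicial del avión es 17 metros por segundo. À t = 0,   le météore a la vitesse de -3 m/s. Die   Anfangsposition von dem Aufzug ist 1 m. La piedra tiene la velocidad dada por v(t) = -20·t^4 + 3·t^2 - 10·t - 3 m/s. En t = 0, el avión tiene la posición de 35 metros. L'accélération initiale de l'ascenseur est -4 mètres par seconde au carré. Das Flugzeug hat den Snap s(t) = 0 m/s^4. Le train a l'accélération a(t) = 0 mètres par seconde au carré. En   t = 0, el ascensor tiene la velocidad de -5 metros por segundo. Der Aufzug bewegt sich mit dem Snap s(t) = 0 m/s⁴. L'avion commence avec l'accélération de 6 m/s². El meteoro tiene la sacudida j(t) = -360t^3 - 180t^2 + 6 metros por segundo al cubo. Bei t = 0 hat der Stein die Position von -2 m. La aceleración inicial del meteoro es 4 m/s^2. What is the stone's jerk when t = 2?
Starting from velocity v(t) = -20·t^4 + 3·t^2 - 10·t - 3, we take 2 derivatives. Differentiating velocity, we get acceleration: a(t) = -80·t^3 + 6·t - 10. Taking d/dt of a(t), we find j(t) = 6 - 240·t^2. From the given jerk equation j(t) = 6 - 240·t^2, we substitute t = 2 to get j = -954.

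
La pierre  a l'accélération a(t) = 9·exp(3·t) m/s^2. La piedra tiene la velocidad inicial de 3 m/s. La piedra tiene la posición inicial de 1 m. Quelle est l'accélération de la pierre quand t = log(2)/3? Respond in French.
En utilisant a(t) = 9·exp(3·t) et en substituant t = log(2)/3, nous trouvons a = 18.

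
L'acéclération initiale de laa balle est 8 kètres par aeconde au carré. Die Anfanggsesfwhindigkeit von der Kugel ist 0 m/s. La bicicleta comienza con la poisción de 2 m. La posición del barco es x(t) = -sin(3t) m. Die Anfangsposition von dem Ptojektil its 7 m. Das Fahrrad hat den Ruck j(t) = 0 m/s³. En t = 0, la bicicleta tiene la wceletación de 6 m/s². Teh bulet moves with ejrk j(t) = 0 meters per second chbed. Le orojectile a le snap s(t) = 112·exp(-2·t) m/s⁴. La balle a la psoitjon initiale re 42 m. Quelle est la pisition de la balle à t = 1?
Nous devons intégrer notre équation du jerk j(t) = 0 3 fois. L'intégrale du jerk, avec a(0) = 8, donne l'accélération: a(t) = 8. L'intégrale de l'accélération est la vitesse. En utilisant v(0) = 0, nous obtenons v(t) = 8·t. L'intégrale de la vitesse, avec x(0) = 42, donne la position: x(t) = 4·t^2 + 42. De l'équation de la position x(t) = 4·t^2 + 42, nous substituons t = 1 pour obtenir x = 46.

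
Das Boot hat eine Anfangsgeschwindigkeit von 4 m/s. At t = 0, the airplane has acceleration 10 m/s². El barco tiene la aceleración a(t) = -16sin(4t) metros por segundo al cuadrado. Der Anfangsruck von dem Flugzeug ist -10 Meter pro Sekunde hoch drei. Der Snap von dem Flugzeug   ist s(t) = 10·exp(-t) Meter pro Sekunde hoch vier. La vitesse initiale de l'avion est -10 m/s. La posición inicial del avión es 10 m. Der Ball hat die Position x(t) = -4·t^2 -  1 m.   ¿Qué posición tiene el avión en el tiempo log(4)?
Para resolver esto, necesitamos tomar 4 integrales de nuestra ecuación del snap s(t) = 10·exp(-t). Integrando el snap y usando la condición inicial j(0) = -10, obtenemos j(t) = -10·exp(-t). Integrando la sacudida y usando la condición inicial a(0) = 10, obtenemos a(t) = 10·exp(-t). Integrando la aceleración y usando la condición inicial v(0) = -10, obtenemos v(t) = -10·exp(-t). Integrando la velocidad y usando la condición inicial x(0) = 10, obtenemos x(t) = 10·exp(-t). Tenemos la posición x(t) = 10·exp(-t). Sustituyendo t = log(4): x(log(4)) = 5/2.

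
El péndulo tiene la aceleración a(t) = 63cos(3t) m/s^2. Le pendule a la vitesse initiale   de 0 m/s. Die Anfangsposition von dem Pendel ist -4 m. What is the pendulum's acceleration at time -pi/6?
From the given acceleration equation a(t) = 63·cos(3·t), we substitute t = -pi/6 to get a = 0.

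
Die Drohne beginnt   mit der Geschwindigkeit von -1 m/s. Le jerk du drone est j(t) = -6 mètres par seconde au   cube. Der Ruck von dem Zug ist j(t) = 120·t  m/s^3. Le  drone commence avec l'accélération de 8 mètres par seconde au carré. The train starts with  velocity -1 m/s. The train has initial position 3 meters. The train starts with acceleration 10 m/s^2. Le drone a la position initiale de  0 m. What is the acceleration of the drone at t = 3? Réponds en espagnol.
Necesitamos integrar nuestra ecuación de la sacudida j(t) = -6 1 vez. Tomando ∫j(t)dt y aplicando a(0) = 8, encontramos a(t) = 8 - 6·t. De la ecuación de la aceleración a(t) = 8 - 6·t, sustituimos t = 3 para obtener a = -10.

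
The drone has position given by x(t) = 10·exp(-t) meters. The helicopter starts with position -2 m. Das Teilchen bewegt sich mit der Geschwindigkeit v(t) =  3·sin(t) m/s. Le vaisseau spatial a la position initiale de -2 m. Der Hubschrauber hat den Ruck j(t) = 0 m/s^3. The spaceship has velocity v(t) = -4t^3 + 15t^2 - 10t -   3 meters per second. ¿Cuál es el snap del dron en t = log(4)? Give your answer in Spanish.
Partiendo de la posición x(t) = 10·exp(-t), tomamos 4 derivadas. La derivada de la posición da la velocidad: v(t) = -10·exp(-t). Derivando la velocidad, obtenemos la aceleración: a(t) = 10·exp(-t). Derivando la aceleración, obtenemos la sacudida: j(t) = -10·exp(-t). Derivando la sacudida, obtenemos el snap: s(t) = 10·exp(-t). De la ecuación del snap s(t) = 10·exp(-t), sustituimos t = log(4) para obtener s = 5/2.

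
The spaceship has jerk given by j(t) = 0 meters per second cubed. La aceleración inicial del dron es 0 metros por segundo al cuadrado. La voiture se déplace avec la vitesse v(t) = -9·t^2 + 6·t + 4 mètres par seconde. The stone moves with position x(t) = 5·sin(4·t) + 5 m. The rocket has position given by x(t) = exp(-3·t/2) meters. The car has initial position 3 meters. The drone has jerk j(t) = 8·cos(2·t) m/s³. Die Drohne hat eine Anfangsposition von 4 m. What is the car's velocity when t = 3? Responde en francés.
De l'équation de la vitesse v(t) = -9·t^2 + 6·t + 4, nous substituons t = 3 pour obtenir v = -59.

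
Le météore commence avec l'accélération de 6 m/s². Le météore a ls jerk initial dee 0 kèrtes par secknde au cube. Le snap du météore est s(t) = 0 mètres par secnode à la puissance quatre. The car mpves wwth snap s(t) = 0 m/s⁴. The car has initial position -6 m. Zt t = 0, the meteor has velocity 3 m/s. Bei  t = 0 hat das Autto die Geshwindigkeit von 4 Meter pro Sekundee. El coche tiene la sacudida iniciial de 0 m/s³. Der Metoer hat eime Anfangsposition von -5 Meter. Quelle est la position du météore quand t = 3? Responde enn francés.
Nous devons trouver la primitive de notre équation du snap s(t) = 0 4 fois. En intégrant le snap et en utilisant la condition initiale j(0) = 0, nous obtenons j(t) = 0. En intégrant le jerk et en utilisant la condition initiale a(0) = 6, nous obtenons a(t) = 6. En prenant ∫a(t)dt et en appliquant v(0) = 3, nous trouvons v(t) = 6·t + 3. En intégrant la vitesse et en utilisant la condition initiale x(0) = -5, nous obtenons x(t) = 3·t^2 + 3·t - 5. De l'équation de la position x(t) = 3·t^2 + 3·t - 5, nous substituons t = 3 pour obtenir x = 31.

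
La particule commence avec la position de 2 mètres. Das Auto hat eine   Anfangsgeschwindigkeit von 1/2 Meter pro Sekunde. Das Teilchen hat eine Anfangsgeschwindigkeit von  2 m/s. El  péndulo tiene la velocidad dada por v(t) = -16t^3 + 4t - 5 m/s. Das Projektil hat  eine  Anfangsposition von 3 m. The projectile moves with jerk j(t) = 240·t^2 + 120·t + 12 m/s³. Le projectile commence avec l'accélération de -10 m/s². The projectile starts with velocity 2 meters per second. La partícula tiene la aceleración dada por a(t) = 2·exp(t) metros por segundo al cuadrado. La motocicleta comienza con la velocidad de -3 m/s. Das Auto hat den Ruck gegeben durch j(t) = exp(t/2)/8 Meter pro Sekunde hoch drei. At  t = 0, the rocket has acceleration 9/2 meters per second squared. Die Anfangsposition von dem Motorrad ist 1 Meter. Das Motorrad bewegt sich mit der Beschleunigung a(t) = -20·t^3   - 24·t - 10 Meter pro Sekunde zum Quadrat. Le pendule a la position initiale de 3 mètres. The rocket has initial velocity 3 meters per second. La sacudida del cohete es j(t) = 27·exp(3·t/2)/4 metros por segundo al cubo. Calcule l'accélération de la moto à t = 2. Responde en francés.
Nous avons l'accélération a(t) = -20·t^3 - 24·t - 10. En substituant t = 2: a(2) = -218.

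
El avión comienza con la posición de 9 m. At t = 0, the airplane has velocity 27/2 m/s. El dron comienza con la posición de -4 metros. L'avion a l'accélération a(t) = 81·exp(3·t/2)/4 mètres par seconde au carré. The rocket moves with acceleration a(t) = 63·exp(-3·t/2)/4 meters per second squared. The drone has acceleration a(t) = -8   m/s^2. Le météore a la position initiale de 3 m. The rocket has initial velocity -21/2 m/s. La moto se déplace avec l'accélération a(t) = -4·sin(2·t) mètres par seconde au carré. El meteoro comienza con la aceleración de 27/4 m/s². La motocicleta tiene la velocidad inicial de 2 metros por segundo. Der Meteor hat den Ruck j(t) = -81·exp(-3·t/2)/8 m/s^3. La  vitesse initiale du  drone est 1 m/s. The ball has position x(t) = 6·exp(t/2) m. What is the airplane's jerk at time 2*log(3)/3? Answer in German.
Ausgehend von der Beschleunigung a(t) = 81·exp(3·t/2)/4, nehmen wir 1 Ableitung. Mit d/dt von a(t) finden wir j(t) = 243·exp(3·t/2)/8. Aus der Gleichung für den Ruck j(t) = 243·exp(3·t/2)/8, setzen wir t = 2*log(3)/3 ein und erhalten j = 729/8.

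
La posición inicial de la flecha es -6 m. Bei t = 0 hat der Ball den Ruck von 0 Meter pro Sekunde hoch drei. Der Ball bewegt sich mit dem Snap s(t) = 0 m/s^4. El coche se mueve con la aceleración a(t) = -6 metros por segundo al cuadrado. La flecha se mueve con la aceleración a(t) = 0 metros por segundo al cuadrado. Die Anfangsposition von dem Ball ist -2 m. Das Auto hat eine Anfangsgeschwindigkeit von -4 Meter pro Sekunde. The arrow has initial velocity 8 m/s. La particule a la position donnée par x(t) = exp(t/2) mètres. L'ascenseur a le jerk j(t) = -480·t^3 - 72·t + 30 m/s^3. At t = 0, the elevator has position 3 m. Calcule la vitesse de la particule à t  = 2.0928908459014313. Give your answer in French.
Nous devons dériver notre équation de la position x(t) = exp(t/2) 1 fois. La dérivée de la position donne la vitesse: v(t) = exp(t/2)/2. De l'équation de la vitesse v(t) = exp(t/2)/2, nous substituons t = 2.0928908459014313 pour obtenir v = 1.42375570442457.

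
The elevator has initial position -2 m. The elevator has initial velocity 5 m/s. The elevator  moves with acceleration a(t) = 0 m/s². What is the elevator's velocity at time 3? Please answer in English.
To find the answer, we compute 1 antiderivative of a(t) = 0. The integral of acceleration, with v(0) = 5, gives velocity: v(t) = 5. We have velocity v(t) = 5. Substituting t = 3: v(3) = 5.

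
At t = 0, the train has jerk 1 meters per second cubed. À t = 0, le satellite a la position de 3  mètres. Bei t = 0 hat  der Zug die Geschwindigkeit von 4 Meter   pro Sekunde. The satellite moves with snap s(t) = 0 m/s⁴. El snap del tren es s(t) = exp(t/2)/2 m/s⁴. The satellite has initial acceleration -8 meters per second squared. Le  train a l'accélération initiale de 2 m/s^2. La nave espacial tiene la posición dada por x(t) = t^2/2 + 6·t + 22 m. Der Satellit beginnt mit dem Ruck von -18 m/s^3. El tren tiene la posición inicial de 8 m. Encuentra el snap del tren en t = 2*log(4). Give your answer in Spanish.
De la ecuación del snap s(t) = exp(t/2)/2, sustituimos t = 2*log(4) para obtener s = 2.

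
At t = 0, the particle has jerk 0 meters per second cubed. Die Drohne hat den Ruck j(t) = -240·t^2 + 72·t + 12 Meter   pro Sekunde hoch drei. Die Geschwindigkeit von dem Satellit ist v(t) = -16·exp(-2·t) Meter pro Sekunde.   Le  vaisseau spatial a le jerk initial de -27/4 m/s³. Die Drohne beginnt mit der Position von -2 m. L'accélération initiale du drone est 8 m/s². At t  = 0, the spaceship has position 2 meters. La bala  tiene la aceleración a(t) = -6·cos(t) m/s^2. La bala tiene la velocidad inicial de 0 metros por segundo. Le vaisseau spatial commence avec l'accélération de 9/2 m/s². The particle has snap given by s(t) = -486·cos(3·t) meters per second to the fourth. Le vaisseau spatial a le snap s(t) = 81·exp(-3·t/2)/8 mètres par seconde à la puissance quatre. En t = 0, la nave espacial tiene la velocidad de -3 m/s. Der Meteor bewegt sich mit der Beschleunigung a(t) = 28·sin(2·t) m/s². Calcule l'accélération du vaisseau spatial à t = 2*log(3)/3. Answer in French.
En partant du snap s(t) = 81·exp(-3·t/2)/8, nous prenons 2 primitives. La primitive du snap, avec j(0) = -27/4, donne le jerk: j(t) = -27·exp(-3·t/2)/4. En intégrant le jerk et en utilisant la condition initiale a(0) = 9/2, nous obtenons a(t) = 9·exp(-3·t/2)/2. De l'équation de l'accélération a(t) = 9·exp(-3·t/2)/2, nous substituons t = 2*log(3)/3 pour obtenir a = 3/2.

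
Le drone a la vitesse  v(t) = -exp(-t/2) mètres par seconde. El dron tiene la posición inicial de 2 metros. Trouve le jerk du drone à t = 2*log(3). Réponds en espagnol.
Partiendo de la velocidad v(t) = -exp(-t/2), tomamos 2 derivadas. Derivando la velocidad, obtenemos la aceleración: a(t) = exp(-t/2)/2. La derivada de la aceleración da la sacudida: j(t) = -exp(-t/2)/4. Tenemos la sacudida j(t) = -exp(-t/2)/4. Sustituyendo t = 2*log(3): j(2*log(3)) = -1/12.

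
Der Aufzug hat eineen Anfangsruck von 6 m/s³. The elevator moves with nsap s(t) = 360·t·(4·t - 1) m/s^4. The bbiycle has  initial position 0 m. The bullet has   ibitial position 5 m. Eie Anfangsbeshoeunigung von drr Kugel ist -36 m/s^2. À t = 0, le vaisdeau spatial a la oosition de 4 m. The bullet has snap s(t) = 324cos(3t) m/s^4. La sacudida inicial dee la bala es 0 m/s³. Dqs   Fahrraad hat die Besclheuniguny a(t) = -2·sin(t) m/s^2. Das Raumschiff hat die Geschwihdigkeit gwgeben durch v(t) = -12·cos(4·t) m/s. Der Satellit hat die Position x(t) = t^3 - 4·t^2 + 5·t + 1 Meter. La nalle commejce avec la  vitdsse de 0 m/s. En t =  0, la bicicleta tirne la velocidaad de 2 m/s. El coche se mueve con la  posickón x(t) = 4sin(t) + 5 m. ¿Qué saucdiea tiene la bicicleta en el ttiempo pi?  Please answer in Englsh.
We must differentiate our acceleration equation a(t) = -2·sin(t) 1 time. Taking d/dt of a(t), we find j(t) = -2·cos(t). We have jerk j(t) = -2·cos(t). Substituting t = pi: j(pi) = 2.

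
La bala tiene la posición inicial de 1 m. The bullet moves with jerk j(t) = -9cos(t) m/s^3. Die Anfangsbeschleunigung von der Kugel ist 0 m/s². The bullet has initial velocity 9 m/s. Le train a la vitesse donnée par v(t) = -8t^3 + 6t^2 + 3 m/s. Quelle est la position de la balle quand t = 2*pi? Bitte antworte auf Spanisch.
Partiendo de la sacudida j(t) = -9·cos(t), tomamos 3 integrales. La integral de la sacudida es la aceleración. Usando a(0) = 0, obtenemos a(t) = -9·sin(t). La integral de la aceleración, con v(0) = 9, da la velocidad: v(t) = 9·cos(t). Integrando la velocidad y usando la condición inicial x(0) = 1, obtenemos x(t) = 9·sin(t) + 1. Usando x(t) = 9·sin(t) + 1 y sustituyendo t = 2*pi, encontramos x = 1.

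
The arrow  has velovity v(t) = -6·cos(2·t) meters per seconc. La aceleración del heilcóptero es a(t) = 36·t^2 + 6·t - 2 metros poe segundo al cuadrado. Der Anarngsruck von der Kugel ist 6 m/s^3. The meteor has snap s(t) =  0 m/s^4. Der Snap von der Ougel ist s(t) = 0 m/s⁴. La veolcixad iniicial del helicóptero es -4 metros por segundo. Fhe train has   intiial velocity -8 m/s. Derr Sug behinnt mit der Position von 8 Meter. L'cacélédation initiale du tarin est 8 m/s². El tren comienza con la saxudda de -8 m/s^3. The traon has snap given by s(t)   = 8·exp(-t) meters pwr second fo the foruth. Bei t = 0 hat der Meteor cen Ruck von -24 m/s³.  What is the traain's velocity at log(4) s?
To find the answer, we compute 3 integrals of s(t) = 8·exp(-t). Finding the antiderivative of s(t) and using j(0) = -8: j(t) = -8·exp(-t). Integrating jerk and using the initial condition a(0) = 8, we get a(t) = 8·exp(-t). The integral of acceleration, with v(0) = -8, gives velocity: v(t) = -8·exp(-t). Using v(t) = -8·exp(-t) and substituting t = log(4), we find v = -2.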